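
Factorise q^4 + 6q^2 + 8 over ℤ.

(q^2 + 2)(q^2 + 4)

Substitute u = q^2 to get a quadratic in u, then factor.
q^2 + 4 is irreducible over ℤ (sum of squares).
q^2 + 2 is irreducible over ℤ (always positive, so no real roots).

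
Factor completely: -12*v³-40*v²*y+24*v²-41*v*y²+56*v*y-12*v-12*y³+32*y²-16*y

-(2*v+3*y-2)*(2*v+y-2)*(3*v+4*y)

Group: 2*v*(-6*v²-17*v*y+6*v-12*y²+8*y) + (y-2)*(-6*v²-17*v*y+6*v-12*y²+8*y); both groups contain (-6*v²-17*v*y+6*v-12*y²+8*y), so (2*v+y-2) is a factor with cofactor -6*v²-17*v*y+6*v-12*y²+8*y.
The cofactor groups again: -6*v²-17*v*y+6*v-12*y²+8*y = -3*v*(2*v+3*y-2) - 4*y*(2*v+3*y-2); both groups contain (2*v+3*y-2), giving -(3*v+4*y)*(2*v+3*y-2).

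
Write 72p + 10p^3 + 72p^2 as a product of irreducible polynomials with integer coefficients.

2p(5p + 6)(p + 6)

Pull out the common factor 2p, then factor the remaining trinomial.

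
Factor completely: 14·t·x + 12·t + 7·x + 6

(2·t + 1)·(7·x + 6)

Group as (14·t·x + 12·t) + (7·x + 6) = 2·t·(7·x + 6) + (7·x + 6).
Both groups share the factor (7·x + 6).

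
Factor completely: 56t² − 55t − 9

(7t + 1)(8t − 9)

Need a pair with product 56·(−9) = −504 and sum −55: that's 8 and −63.
Split the middle term: 56t² + 8t − 63t − 9 = 8t(7t + 1) − 9(7t + 1).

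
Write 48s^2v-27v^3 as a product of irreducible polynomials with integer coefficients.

3v(4s+3v)(4s-3v)

Every term has a factor of 3v. Then 16s^2-9v^2 = (4s)² − (3v)².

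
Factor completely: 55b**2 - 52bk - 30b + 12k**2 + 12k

Group: 11b(5b - 2k) + (-6k - 6)(5b - 2k); both groups contain (5b - 2k).

(11b - 6k - 6)(5b - 2k)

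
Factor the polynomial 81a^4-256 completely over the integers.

(3a+4)(3a-4)(9a^2+16)

Difference of squares twice: with A = 3a and B = 4, A⁴ − B⁴ = (A² − B²)(A² + B²), and A² − B² factors again.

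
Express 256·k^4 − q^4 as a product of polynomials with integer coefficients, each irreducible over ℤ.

(4·k)⁴ − (q)⁴ = ((4·k)² − (q)²)((4·k)² + (q)²); the first factor splits again, the second (16·k^2 + q^2) is irreducible.

(4·k + q)·(4·k − q)·(16·k^2 + q^2)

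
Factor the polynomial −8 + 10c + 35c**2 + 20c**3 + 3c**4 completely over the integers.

(3c − 1)(c + 1)(c + 2)(c + 4)

Among the possible rational roots, c = −1 is a root, giving the factor (c + 1) and quotient 3c**3 + 17c**2 + 18c − 8.
Then c = −2 is a root, giving the factor (c + 2) and quotient 3c**2 + 11c − 4.
The remaining quadratic factors as (3c − 1)(c + 4).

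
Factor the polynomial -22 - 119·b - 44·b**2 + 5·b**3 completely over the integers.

By the rational root theorem, b = -2 is a root, so (b + 2) is a factor; dividing leaves 5·b**2 - 54·b - 11.
The remaining quadratic factors as (5·b + 1)(b - 11).

(5·b + 1)·(b + 2)·(b - 11)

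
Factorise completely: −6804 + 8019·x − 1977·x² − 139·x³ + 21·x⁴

(3·x − 7)·(7·x − 9)·(x + 9)·(x − 12)

Testing divisors of the constant over divisors of the leading coefficient, x = 9/7 is a root, so (7·x − 9) divides it; the quotient is 3·x³ − 16·x² − 303·x + 756.
Next, x = 7/3 is a root, so (3·x − 7) divides it; the quotient is x² − 3·x − 108.
The remaining quadratic factors as (x + 9)(x − 12).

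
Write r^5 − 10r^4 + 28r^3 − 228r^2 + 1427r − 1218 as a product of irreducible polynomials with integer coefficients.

Trying the rational-root candidates, r = 1 is a root, so (r − 1) divides it; the quotient is r^4 − 9r^3 + 19r^2 − 209r + 1218.
Continuing, r = 6 is a root, giving the factor (r − 6) and quotient r^3 − 3r^2 + r − 203.
Then r = 7 is a root, so (r − 7) is a factor; dividing leaves r^2 + 4r + 29.
The quadratic r^2 + 4r + 29 has discriminant −100 < 0 and is irreducible over ℤ.

(r − 1)(r − 6)(r − 7)(r^2 + 4r + 29)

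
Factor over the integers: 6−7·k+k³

(k+3)·(k−1)·(k−2)

Among the possible rational roots, k = 2 is a root, giving the factor (k−2) and quotient k²+2·k−3.
The remaining quadratic factors as (k+3)(k−1).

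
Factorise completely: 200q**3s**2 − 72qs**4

8qs**2(5q + 3s)(5q − 3s)

Pull out the common factor 8qs**2; 25q**2 − 9s**2 is a difference of squares.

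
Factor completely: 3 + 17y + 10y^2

(2y + 3)(5y + 1)

Need a pair with product 10·3 = 30 and sum 17: that's 2 and 15.
Split the middle term: 10y^2 + 2y + 15y + 3 = 2y(5y + 1) + 3(5y + 1).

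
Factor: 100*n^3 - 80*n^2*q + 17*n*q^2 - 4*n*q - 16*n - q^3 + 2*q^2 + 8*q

Group: 2*n*(50*n^2 - 15*n*q + q^2 - 2*q - 8) - q*(50*n^2 - 15*n*q + q^2 - 2*q - 8); both groups contain (50*n^2 - 15*n*q + q^2 - 2*q - 8), so (2*n - q) is a factor with cofactor 50*n^2 - 15*n*q + q^2 - 2*q - 8.
The cofactor groups again: 50*n^2 - 15*n*q + q^2 - 2*q - 8 = 10*n*(5*n - q - 2) + (-q + 4)*(5*n - q - 2); both groups contain (5*n - q - 2), giving (10*n - q + 4)*(5*n - q - 2).

(10*n - q + 4)*(2*n - q)*(5*n - q - 2)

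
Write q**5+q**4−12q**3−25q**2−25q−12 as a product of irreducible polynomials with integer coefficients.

(q+1)(q+3)(q−4)(q**2+q+1)

Among the possible rational roots, q = −3 is a root, giving the factor (q+3) and quotient q**4−2q**3−6q**2−7q−4.
Continuing, q = −1 is a root, giving the factor (q+1) and quotient q**3−3q**2−3q−4.
Next, q = 4 is a root, so (q−4) is a factor; dividing leaves q**2+q+1.
The quadratic q**2+q+1 has discriminant −3 < 0 and is irreducible over ℤ.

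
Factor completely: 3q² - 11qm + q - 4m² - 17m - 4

Group: q(3q + m + 4) + (-4m - 1)(3q + m + 4); both groups contain (3q + m + 4).

(q - 4m - 1)(3q + m + 4)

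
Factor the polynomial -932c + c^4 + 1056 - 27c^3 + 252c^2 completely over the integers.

(c - 11)(c - 2)(c - 6)(c - 8)

By the rational root theorem, c = 11 is a root, so (c - 11) is a factor; dividing leaves c^3 - 16c^2 + 76c - 96.
Continuing, c = 6 is a root, giving the factor (c - 6) and quotient c^2 - 10c + 16.
The remaining quadratic factors as (c - 2)(c - 8).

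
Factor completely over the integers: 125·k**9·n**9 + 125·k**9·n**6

Factor out 125·k**9·n**6 first: what remains is n**3 + 1.
Recognize a sum of cubes with the parts n and 1.

125·k**9·n**6·(n + 1)·(n**2 − n + 1)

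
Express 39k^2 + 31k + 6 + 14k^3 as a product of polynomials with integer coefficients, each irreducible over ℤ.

Among the possible rational roots, k = −1 is a root, giving the factor (k + 1) and quotient 14k^2 + 25k + 6.
The remaining quadratic factors as (7k + 2)(2k + 3).

(2k + 3)(7k + 2)(k + 1)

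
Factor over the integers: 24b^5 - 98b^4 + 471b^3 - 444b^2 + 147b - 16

(2b - 1)(3b - 1)(4b - 1)(b^2 - 3b + 16)

Trying the rational-root candidates, b = 1/3 is a root, giving the factor (3b - 1) and quotient 8b^4 - 30b^3 + 147b^2 - 99b + 16.
Then b = 1/2 is a root, so (2b - 1) divides it; the quotient is 4b^3 - 13b^2 + 67b - 16.
Next, b = 1/4 is a root, so (4b - 1) is a factor; dividing leaves b^2 - 3b + 16.
The quadratic b^2 - 3b + 16 has discriminant -55 < 0 and is irreducible over ℤ.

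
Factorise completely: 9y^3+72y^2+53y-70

Testing divisors of the constant over divisors of the leading coefficient, y = -5/3 is a root, so (3y+5) is a factor; dividing leaves 3y^2+19y-14.
The remaining quadratic factors as (y+7)(3y-2).

(3y+5)(3y-2)(y+7)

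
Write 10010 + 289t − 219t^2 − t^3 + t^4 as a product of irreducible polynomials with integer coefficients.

By the rational root theorem, t = 11 is a root, so (t − 11) is a factor; dividing leaves t^3 + 10t^2 − 109t − 910.
Next, t = −13 is a root, so (t + 13) is a factor; dividing leaves t^2 − 3t − 70.
The remaining quadratic factors as (t + 7)(t − 10).

(t + 13)(t + 7)(t − 10)(t − 11)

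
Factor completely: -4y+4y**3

Pull out the common factor 4y; y**2-1 is a difference of squares.

4y(y+1)(y-1)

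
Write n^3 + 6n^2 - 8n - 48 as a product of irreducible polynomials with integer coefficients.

Group as (n^3 - 8n) + (6n^2 - 48) = n(n^2 - 8) + 6(n^2 - 8).
Both groups share the factor (n^2 - 8).

(n + 6)(n^2 - 8)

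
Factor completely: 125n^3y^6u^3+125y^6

Factor out 125y^6 first: what remains is n^3u^3+1.
Recognize a sum of cubes with the parts nu and 1.

125y^6(nu+1)(n^2u^2-nu+1)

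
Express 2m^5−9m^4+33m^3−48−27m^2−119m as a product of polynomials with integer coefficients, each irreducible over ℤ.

(2m+1)(m+1)(m−3)(m^2−3m+16)

Trying the rational-root candidates, m = −1/2 is a root, so (2m+1) is a factor; dividing leaves m^4−5m^3+19m^2−23m−48.
Then m = −1 is a root, giving the factor (m+1) and quotient m^3−6m^2+25m−48.
Then m = 3 is a root, so (m−3) is a factor; dividing leaves m^2−3m+16.
The quadratic m^2−3m+16 has discriminant −55 < 0 and is irreducible over ℤ.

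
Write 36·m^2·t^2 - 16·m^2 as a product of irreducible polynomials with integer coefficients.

4·m^2·(3·t + 2)·(3·t - 2)

Every term has a factor of 4·m^2; factoring it out leaves 9·t^2 - 4.
Recognize a difference of squares with the parts 3·t and 2.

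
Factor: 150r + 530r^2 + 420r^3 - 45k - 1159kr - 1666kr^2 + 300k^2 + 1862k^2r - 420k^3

-(10k - 6r - 5)(14k - 7r - 3)(3k - 10r)

Group: 14k(-30k^2 + 118kr + 15k - 60r^2 - 50r) + (-7r - 3)(-30k^2 + 118kr + 15k - 60r^2 - 50r); both groups contain (-30k^2 + 118kr + 15k - 60r^2 - 50r), so (14k - 7r - 3) is a factor with cofactor -30k^2 + 118kr + 15k - 60r^2 - 50r.
The cofactor groups again: -30k^2 + 118kr + 15k - 60r^2 - 50r = -3k(10k - 6r - 5) + 10r(10k - 6r - 5); both groups contain (10k - 6r - 5), giving -(3k - 10r)(10k - 6r - 5).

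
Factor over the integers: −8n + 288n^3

8n(6n + 1)(6n − 1)

Pull out the common factor 8n; 36n^2 − 1 is a difference of squares.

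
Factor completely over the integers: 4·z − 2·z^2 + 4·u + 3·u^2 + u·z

(3·u − 2·z + 4)·(u + z)

Group: u·(3·u − 2·z + 4) + z·(3·u − 2·z + 4); both groups contain (3·u − 2·z + 4).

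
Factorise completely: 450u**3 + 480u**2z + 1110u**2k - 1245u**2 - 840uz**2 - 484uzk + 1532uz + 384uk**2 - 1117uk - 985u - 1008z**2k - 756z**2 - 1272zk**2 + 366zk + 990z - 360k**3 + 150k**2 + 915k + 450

Group: 10u(45u**2 + 48uz + 57uk - 165u - 84z**2 - 106zk + 110z - 30k**2 + 35k + 50) + (12k + 9)(45u**2 + 48uz + 57uk - 165u - 84z**2 - 106zk + 110z - 30k**2 + 35k + 50); both groups contain (45u**2 + 48uz + 57uk - 165u - 84z**2 - 106zk + 110z - 30k**2 + 35k + 50), so (10u + 12k + 9) is a factor with cofactor 45u**2 + 48uz + 57uk - 165u - 84z**2 - 106zk + 110z - 30k**2 + 35k + 50.
The cofactor groups again: 45u**2 + 48uz + 57uk - 165u - 84z**2 - 106zk + 110z - 30k**2 + 35k + 50 = 15u(3u + 6z + 5k - 10) + (-14z - 6k - 5)(3u + 6z + 5k - 10); both groups contain (3u + 6z + 5k - 10), giving (15u - 14z - 6k - 5)(3u + 6z + 5k - 10).

(15u - 14z - 6k - 5)(10u + 12k + 9)(3u + 6z + 5k - 10)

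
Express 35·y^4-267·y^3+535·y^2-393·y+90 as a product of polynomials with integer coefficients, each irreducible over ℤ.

(5·y-6)·(7·y-3)·(y-1)·(y-5)

Trying the rational-root candidates, y = 3/7 is a root, so (7·y-3) divides it; the quotient is 5·y^3-36·y^2+61·y-30.
Continuing, y = 5 is a root, giving the factor (y-5) and quotient 5·y^2-11·y+6.
The remaining quadratic factors as (5·y-6)(y-1).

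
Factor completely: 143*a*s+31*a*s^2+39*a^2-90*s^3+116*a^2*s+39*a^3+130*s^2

Group: a*(39*a^2+38*a*s+39*a-45*s^2+65*s) + 2*s*(39*a^2+38*a*s+39*a-45*s^2+65*s); both groups contain (39*a^2+38*a*s+39*a-45*s^2+65*s), so (a+2*s) is a factor with cofactor 39*a^2+38*a*s+39*a-45*s^2+65*s.
The cofactor groups again: 39*a^2+38*a*s+39*a-45*s^2+65*s = 13*a*(3*a+5*s) + (-9*s+13)*(3*a+5*s); both groups contain (3*a+5*s), giving (13*a-9*s+13)*(3*a+5*s).

(13*a-9*s+13)*(3*a+5*s)*(a+2*s)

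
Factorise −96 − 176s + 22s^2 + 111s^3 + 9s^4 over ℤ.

(3s + 2)(3s − 4)(s + 1)(s + 12)

Trying the rational-root candidates, s = 4/3 is a root, giving the factor (3s − 4) and quotient 3s^3 + 41s^2 + 62s + 24.
Then s = −2/3 is a root, so (3s + 2) is a factor; dividing leaves s^2 + 13s + 12.
The remaining quadratic factors as (s + 12)(s + 1).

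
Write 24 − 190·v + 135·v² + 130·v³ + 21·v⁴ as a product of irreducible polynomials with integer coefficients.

Among the possible rational roots, v = −4 is a root, so (v + 4) divides it; the quotient is 21·v³ + 46·v² − 49·v + 6.
Continuing, v = 2/3 is a root, giving the factor (3·v − 2) and quotient 7·v² + 20·v − 3.
The remaining quadratic factors as (v + 3)(7·v − 1).

(3·v − 2)·(7·v − 1)·(v + 3)·(v + 4)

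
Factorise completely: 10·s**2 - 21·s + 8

(2·s - 1)·(5·s - 8)

Need a pair with product 10·8 = 80 and sum -21: that's -5 and -16.
Split the middle term: 10·s**2 - 5·s - 16·s + 8 = 5·s·(2·s - 1) - 8·(2·s - 1).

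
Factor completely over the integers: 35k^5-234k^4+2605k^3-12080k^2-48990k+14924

Trying the rational-root candidates, k = -13/5 is a root, so (5k+13) divides it; the quotient is 7k^4-65k^3+690k^2-4210k+1148.
Next, k = 2/7 is a root, so (7k-2) divides it; the quotient is k^3-9k^2+96k-574.
Next, k = 7 is a root, so (k-7) is a factor; dividing leaves k^2-2k+82.
The quadratic k^2-2k+82 has discriminant -324 < 0 and is irreducible over ℤ.

(5k+13)(7k-2)(k-7)(k^2-2k+82)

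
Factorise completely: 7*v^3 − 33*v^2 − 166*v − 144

Among the possible rational roots, v = −9/7 is a root, giving the factor (7*v + 9) and quotient v^2 − 6*v − 16.
The remaining quadratic factors as (v − 8)(v + 2).

(7*v + 9)*(v + 2)*(v − 8)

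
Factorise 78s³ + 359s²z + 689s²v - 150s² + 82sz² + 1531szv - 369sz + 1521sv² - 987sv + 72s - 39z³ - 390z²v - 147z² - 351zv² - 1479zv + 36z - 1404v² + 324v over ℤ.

Group: 3s(26s² + 7sz + 117sv - 24s - 3z² - 27zv - 12z - 108v) + (13z + 13v - 3)(26s² + 7sz + 117sv - 24s - 3z² - 27zv - 12z - 108v); both groups contain (26s² + 7sz + 117sv - 24s - 3z² - 27zv - 12z - 108v), so (3s + 13z + 13v - 3) is a factor with cofactor 26s² + 7sz + 117sv - 24s - 3z² - 27zv - 12z - 108v.
The cofactor groups again: 26s² + 7sz + 117sv - 24s - 3z² - 27zv - 12z - 108v = 2s(13s - 3z - 12) + (z + 9v)(13s - 3z - 12); both groups contain (13s - 3z - 12), giving (2s + z + 9v)(13s - 3z - 12).

(13s - 3z - 12)(2s + z + 9v)(3s + 13z + 13v - 3)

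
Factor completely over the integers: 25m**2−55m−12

(5m+1)(5m−12)

Need a pair with product 25·(−12) = −300 and sum −55: that's −60 and 5.
Split the middle term: 25m**2−60m + 5m−12 = 5m(5m−12) + (5m−12).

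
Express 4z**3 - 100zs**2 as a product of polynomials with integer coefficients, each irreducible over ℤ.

4z(z - 5s)(z + 5s)

Every term has a factor of 4z. Then z**2 - 25s**2 = (z)² − (5s)².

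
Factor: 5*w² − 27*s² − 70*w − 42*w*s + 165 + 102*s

Group: 5*w*(w − 9*s − 11) + (3*s − 15)*(w − 9*s − 11); both groups contain (w − 9*s − 11).

(w − 9*s − 11)*(5*w + 3*s − 15)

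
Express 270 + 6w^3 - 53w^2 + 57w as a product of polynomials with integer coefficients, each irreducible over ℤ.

By the rational root theorem, w = -5/3 is a root, so (3w + 5) divides it; the quotient is 2w^2 - 21w + 54.
The remaining quadratic factors as (2w - 9)(w - 6).

(2w - 9)(3w + 5)(w - 6)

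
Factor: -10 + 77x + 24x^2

Need a pair with product 24·(-10) = -240 and sum 77: that's 80 and -3.
Split the middle term: 24x^2 + 80x - 3x - 10 = 8x(3x + 10) - (3x + 10).

(3x + 10)(8x - 1)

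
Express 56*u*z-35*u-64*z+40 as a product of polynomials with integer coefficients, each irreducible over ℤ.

(7*u-8)*(8*z-5)

Group as (56*u*z-35*u) + (-64*z+40) = 7*u*(8*z-5) - 8*(8*z-5).
Both groups share the factor (8*z-5).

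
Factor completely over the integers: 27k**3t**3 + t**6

Every term has a factor of t**3; factoring it out leaves 27k**3 + t**3.
Recognize a sum of cubes with the parts t and 3k.

t**3(3k + t)(9k**2 − 3kt + t**2)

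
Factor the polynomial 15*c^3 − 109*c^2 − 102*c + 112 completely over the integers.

(3*c − 2)*(5*c + 7)*(c − 8)

Among the possible rational roots, c = 2/3 is a root, giving the factor (3*c − 2) and quotient 5*c^2 − 33*c − 56.
The remaining quadratic factors as (5*c + 7)(c − 8).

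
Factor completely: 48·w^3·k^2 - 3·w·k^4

Pull out the common factor 3·w·k^2; 16·w^2 - k^2 is a difference of squares.

3·k^2·w·(4·w - k)·(4·w + k)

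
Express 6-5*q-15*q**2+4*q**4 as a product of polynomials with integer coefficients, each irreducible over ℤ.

Testing divisors of the constant over divisors of the leading coefficient, q = 1/2 is a root, giving the factor (2*q-1) and quotient 2*q**3+q**2-7*q-6.
Then q = -3/2 is a root, giving the factor (2*q+3) and quotient q**2-q-2.
The remaining quadratic factors as (q+1)(q-2).

(2*q+3)*(2*q-1)*(q+1)*(q-2)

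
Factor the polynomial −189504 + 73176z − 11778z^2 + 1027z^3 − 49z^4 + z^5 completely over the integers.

Trying the rational-root candidates, z = 8 is a root, so (z − 8) is a factor; dividing leaves z^4 − 41z^3 + 699z^2 − 6186z + 23688.
Continuing, z = 14 is a root, giving the factor (z − 14) and quotient z^3 − 27z^2 + 321z − 1692.
Continuing, z = 12 is a root, giving the factor (z − 12) and quotient z^2 − 15z + 141.
The quadratic z^2 − 15z + 141 has discriminant −339 < 0 and is irreducible over ℤ.

(z − 12)(z − 14)(z − 8)(z^2 − 15z + 141)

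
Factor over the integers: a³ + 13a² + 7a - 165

Among the possible rational roots, a = 3 is a root, so (a - 3) is a factor; dividing leaves a² + 16a + 55.
The remaining quadratic factors as (a + 11)(a + 5).

(a + 11)(a + 5)(a - 3)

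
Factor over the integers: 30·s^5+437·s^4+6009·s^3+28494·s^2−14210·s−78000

(2·s+13)·(3·s+5)·(5·s−8)·(s^2+8·s+150)

By the rational root theorem, s = −13/2 is a root, so (2·s+13) divides it; the quotient is 15·s^4+121·s^3+2218·s^2−170·s−6000.
Continuing, s = 8/5 is a root, giving the factor (5·s−8) and quotient 3·s^3+29·s^2+490·s+750.
Continuing, s = −5/3 is a root, so (3·s+5) is a factor; dividing leaves s^2+8·s+150.
The quadratic s^2+8·s+150 has discriminant −536 < 0 and is irreducible over ℤ.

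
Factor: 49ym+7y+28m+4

Group as (49ym+7y) + (28m+4) = 7y(7m+1) + 4(7m+1).
Both groups share the factor (7m+1).

(7m+1)(7y+4)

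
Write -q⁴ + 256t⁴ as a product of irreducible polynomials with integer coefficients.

Difference of squares twice: with A = 4t and B = q, A⁴ − B⁴ = (A² − B²)(A² + B²), and A² − B² factors again.

(4t - q)(4t + q)(16t² + q²)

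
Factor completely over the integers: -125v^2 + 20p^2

5(2p + 5v)(2p - 5v)

Every term has a factor of 5. Then 4p^2 - 25v^2 = (2p)² − (5v)².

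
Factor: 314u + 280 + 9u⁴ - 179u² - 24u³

(3u + 2)(3u - 7)(u + 4)(u - 5)

Among the possible rational roots, u = 7/3 is a root, so (3u - 7) is a factor; dividing leaves 3u³ - u² - 62u - 40.
Continuing, u = 5 is a root, so (u - 5) is a factor; dividing leaves 3u² + 14u + 8.
The remaining quadratic factors as (u + 4)(3u + 2).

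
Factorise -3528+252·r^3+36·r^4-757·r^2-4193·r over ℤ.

(2·r-9)·(3·r+7)·(6·r+7)·(r+8)

By the rational root theorem, r = 9/2 is a root, so (2·r-9) divides it; the quotient is 18·r^3+207·r^2+553·r+392.
Next, r = -7/3 is a root, so (3·r+7) is a factor; dividing leaves 6·r^2+55·r+56.
The remaining quadratic factors as (6·r+7)(r+8).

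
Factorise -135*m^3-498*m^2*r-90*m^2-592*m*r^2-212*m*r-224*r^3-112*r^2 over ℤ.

-(3*m+4*r+2)*(5*m+4*r)*(9*m+14*r)

Group: 9*m*(-15*m^2-32*m*r-10*m-16*r^2-8*r) + 14*r*(-15*m^2-32*m*r-10*m-16*r^2-8*r); both groups contain (-15*m^2-32*m*r-10*m-16*r^2-8*r), so (9*m+14*r) is a factor with cofactor -15*m^2-32*m*r-10*m-16*r^2-8*r.
The cofactor groups again: -15*m^2-32*m*r-10*m-16*r^2-8*r = -5*m*(3*m+4*r+2) - 4*r*(3*m+4*r+2); both groups contain (3*m+4*r+2), giving -(5*m+4*r)*(3*m+4*r+2).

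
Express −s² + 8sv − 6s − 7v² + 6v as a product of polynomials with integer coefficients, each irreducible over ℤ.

−(s − 7v + 6)(s − v)

Group: −s(s − v) + (7v − 6)(s − v); both groups contain (s − v).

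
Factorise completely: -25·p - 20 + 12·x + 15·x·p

(3·x - 5)·(5·p + 4)

Group as (15·x·p + 12·x) + (-25·p - 20) = 3·x·(5·p + 4) - 5·(5·p + 4).
Both groups share the factor (5·p + 4).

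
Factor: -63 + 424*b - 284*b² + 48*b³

(2*b - 7)*(4*b - 9)*(6*b - 1)

Trying the rational-root candidates, b = 9/4 is a root, giving the factor (4*b - 9) and quotient 12*b² - 44*b + 7.
The remaining quadratic factors as (6*b - 1)(2*b - 7).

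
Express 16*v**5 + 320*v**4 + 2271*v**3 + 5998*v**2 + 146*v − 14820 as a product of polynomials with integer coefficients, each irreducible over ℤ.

(4*v + 13)*(4*v − 5)*(v + 6)*(v**2 + 12*v + 38)

Trying the rational-root candidates, v = 5/4 is a root, so (4*v − 5) is a factor; dividing leaves 4*v**4 + 85*v**3 + 674*v**2 + 2342*v + 2964.
Next, v = −6 is a root, so (v + 6) divides it; the quotient is 4*v**3 + 61*v**2 + 308*v + 494.
Then v = −13/4 is a root, giving the factor (4*v + 13) and quotient v**2 + 12*v + 38.
The quadratic v**2 + 12*v + 38 has discriminant −8 < 0 and is irreducible over ℤ.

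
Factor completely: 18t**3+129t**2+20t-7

Testing divisors of the constant over divisors of the leading coefficient, t = -7 is a root, so (t+7) is a factor; dividing leaves 18t**2+3t-1.
The remaining quadratic factors as (3t+1)(6t-1).

(3t+1)(6t-1)(t+7)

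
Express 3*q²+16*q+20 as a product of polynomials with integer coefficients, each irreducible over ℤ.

Need a pair with product 3·20 = 60 and sum 16: that's 6 and 10.
Split the middle term: 3*q²+6*q + 10*q+20 = 3*q*(q+2) + 10*(q+2).

(3*q+10)*(q+2)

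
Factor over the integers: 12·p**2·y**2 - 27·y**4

3·y**2·(2·p + 3·y)·(2·p - 3·y)

Every term has a factor of 3·y**2. Then 4·p**2 - 9·y**2 = (2·p)² − (3·y)².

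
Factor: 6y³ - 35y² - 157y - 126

(6y + 7)(y + 2)(y - 9)

Among the possible rational roots, y = 9 is a root, so (y - 9) divides it; the quotient is 6y² + 19y + 14.
The remaining quadratic factors as (6y + 7)(y + 2).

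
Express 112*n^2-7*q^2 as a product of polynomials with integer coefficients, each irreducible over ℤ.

Every term has a factor of 7. Then 16*n^2-q^2 = (4*n)² − (q)².

7*(4*n+q)*(4*n-q)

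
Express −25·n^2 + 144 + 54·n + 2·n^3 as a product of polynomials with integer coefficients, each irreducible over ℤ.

(2·n + 3)·(n − 6)·(n − 8)

Trying the rational-root candidates, n = −3/2 is a root, so (2·n + 3) divides it; the quotient is n^2 − 14·n + 48.
The remaining quadratic factors as (n − 8)(n − 6).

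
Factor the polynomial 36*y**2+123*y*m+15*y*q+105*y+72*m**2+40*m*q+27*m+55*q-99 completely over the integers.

Group: 3*y*(12*y+9*m+5*q-9) + (8*m+11)*(12*y+9*m+5*q-9); both groups contain (12*y+9*m+5*q-9).

(3*y+8*m+11)*(12*y+9*m+5*q-9)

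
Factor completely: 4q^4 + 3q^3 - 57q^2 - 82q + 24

Trying the rational-root candidates, q = 4 is a root, so (q - 4) is a factor; dividing leaves 4q^3 + 19q^2 + 19q - 6.
Then q = -3 is a root, giving the factor (q + 3) and quotient 4q^2 + 7q - 2.
The remaining quadratic factors as (4q - 1)(q + 2).

(4q - 1)(q + 2)(q + 3)(q - 4)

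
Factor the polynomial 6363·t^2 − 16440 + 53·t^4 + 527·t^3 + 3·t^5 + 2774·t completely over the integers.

By the rational root theorem, t = −15 is a root, so (t + 15) divides it; the quotient is 3·t^4 + 8·t^3 + 407·t^2 + 258·t − 1096.
Continuing, t = −2 is a root, giving the factor (t + 2) and quotient 3·t^3 + 2·t^2 + 403·t − 548.
Then t = 4/3 is a root, so (3·t − 4) is a factor; dividing leaves t^2 + 2·t + 137.
The quadratic t^2 + 2·t + 137 has discriminant −544 < 0 and is irreducible over ℤ.

(3·t − 4)·(t + 15)·(t + 2)·(t^2 + 2·t + 137)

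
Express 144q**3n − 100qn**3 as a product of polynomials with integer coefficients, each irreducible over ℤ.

Pull out the common factor 4qn; 36q**2 − 25n**2 is a difference of squares.

4nq(6q − 5n)(6q + 5n)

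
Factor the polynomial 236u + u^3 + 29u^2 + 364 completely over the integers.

(u + 13)(u + 14)(u + 2)

Among the possible rational roots, u = -14 is a root, so (u + 14) divides it; the quotient is u^2 + 15u + 26.
The remaining quadratic factors as (u + 13)(u + 2).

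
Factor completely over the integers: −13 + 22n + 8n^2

Need a pair with product 8·(−13) = −104 and sum 22: that's 26 and −4.
Split the middle term: 8n^2 + 26n − 4n − 13 = 2n(4n + 13) − (4n + 13).

(2n − 1)(4n + 13)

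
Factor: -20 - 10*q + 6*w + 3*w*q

(3*w - 10)*(q + 2)

Group as (3*w*q + 6*w) + (-10*q - 20) = 3*w*(q + 2) - 10*(q + 2).
Both groups share the factor (q + 2).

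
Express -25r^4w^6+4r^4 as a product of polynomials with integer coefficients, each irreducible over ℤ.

Every term has a factor of r^4; factoring it out leaves -25w^6+4.
Recognize a difference of squares with the parts 2 and 5w^3.

-r^4(5w^3+2)(5w^3-2)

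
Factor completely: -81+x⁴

Write as (x²)² − (9)², then factor x²-9 once more.

(x+3)*(x-3)*(x²+9)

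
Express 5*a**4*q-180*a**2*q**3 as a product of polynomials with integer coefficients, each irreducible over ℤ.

5*a**2*q*(a+6*q)*(a-6*q)

Pull out the common factor 5*a**2*q; a**2-36*q**2 is a difference of squares.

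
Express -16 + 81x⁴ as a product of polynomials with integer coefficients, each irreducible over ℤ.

Write as (9x²)² − (4)², then factor 9x² - 4 once more.

(3x + 2)(3x - 2)(9x² + 4)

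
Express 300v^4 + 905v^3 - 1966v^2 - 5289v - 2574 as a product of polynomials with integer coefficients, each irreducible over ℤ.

Trying the rational-root candidates, v = -3/4 is a root, so (4v + 3) is a factor; dividing leaves 75v^3 + 170v^2 - 619v - 858.
Continuing, v = -11/3 is a root, giving the factor (3v + 11) and quotient 25v^2 - 35v - 78.
The remaining quadratic factors as (5v + 6)(5v - 13).

(3v + 11)(4v + 3)(5v + 6)(5v - 13)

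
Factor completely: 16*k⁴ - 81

(2*k + 3)*(2*k - 3)*(4*k² + 9)

Difference of squares twice: with A = 2*k and B = 3, A⁴ − B⁴ = (A² − B²)(A² + B²), and A² − B² factors again.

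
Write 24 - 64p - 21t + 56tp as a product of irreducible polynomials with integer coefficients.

Group as (56tp - 21t) + (-64p + 24) = 7t(8p - 3) - 8(8p - 3).
Both groups share the factor (8p - 3).

(7t - 8)(8p - 3)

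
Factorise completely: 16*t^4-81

Difference of squares twice: with A = 2*t and B = 3, A⁴ − B⁴ = (A² − B²)(A² + B²), and A² − B² factors again.

(2*t+3)*(2*t-3)*(4*t^2+9)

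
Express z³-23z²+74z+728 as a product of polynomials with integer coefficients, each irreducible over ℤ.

(z+4)(z-13)(z-14)

By the rational root theorem, z = 13 is a root, so (z-13) is a factor; dividing leaves z²-10z-56.
The remaining quadratic factors as (z+4)(z-14).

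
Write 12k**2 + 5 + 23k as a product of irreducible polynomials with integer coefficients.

(3k + 5)(4k + 1)

Need a pair with product 12·5 = 60 and sum 23: that's 20 and 3.
Split the middle term: 12k**2 + 20k + 3k + 5 = 4k(3k + 5) + (3k + 5).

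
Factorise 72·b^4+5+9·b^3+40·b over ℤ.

Group as (72·b^4+40·b) + (9·b^3+5) = 8·b·(9·b^3+5) + (9·b^3+5).
Both groups share the factor (9·b^3+5).

(8·b+1)·(9·b^3+5)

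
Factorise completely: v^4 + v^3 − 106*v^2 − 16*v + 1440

(v + 10)*(v + 4)*(v − 4)*(v − 9)

By the rational root theorem, v = 4 is a root, giving the factor (v − 4) and quotient v^3 + 5*v^2 − 86*v − 360.
Then v = −10 is a root, giving the factor (v + 10) and quotient v^2 − 5*v − 36.
The remaining quadratic factors as (v − 9)(v + 4).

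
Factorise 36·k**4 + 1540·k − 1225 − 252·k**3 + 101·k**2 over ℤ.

By the rational root theorem, k = 7/2 is a root, so (2·k − 7) divides it; the quotient is 18·k**3 − 63·k**2 − 170·k + 175.
Then k = −7/3 is a root, so (3·k + 7) is a factor; dividing leaves 6·k**2 − 35·k + 25.
The remaining quadratic factors as (6·k − 5)(k − 5).

(2·k − 7)·(3·k + 7)·(6·k − 5)·(k − 5)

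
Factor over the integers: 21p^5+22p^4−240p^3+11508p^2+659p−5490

Testing divisors of the constant over divisors of the leading coefficient, p = −5/7 is a root, so (7p+5) is a factor; dividing leaves 3p^4+p^3−35p^2+1669p−1098.
Continuing, p = 2/3 is a root, so (3p−2) is a factor; dividing leaves p^3+p^2−11p+549.
Next, p = −9 is a root, so (p+9) divides it; the quotient is p^2−8p+61.
The quadratic p^2−8p+61 has discriminant −180 < 0 and is irreducible over ℤ.

(3p−2)(7p+5)(p+9)(p^2−8p+61)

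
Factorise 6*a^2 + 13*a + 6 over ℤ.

(2*a + 3)*(3*a + 2)

Need a pair with product 6·6 = 36 and sum 13: that's 9 and 4.
Split the middle term: 6*a^2 + 9*a + 4*a + 6 = 3*a*(2*a + 3) + 2*(2*a + 3).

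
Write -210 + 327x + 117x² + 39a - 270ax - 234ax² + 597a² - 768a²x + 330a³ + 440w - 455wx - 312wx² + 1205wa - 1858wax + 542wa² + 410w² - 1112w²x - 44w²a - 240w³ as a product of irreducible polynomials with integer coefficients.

-(3w - 5a + 13x - 7)(10w + 11a + 3x + 10)(8w + 6a - 3)

Group: 8w(-30w² + 17wa - 139wx + 40w + 55a² - 128ax + 127a - 39x² - 109x + 70) + (6a - 3)(-30w² + 17wa - 139wx + 40w + 55a² - 128ax + 127a - 39x² - 109x + 70); both groups contain (-30w² + 17wa - 139wx + 40w + 55a² - 128ax + 127a - 39x² - 109x + 70), so (8w + 6a - 3) is a factor with cofactor -30w² + 17wa - 139wx + 40w + 55a² - 128ax + 127a - 39x² - 109x + 70.
The cofactor groups again: -30w² + 17wa - 139wx + 40w + 55a² - 128ax + 127a - 39x² - 109x + 70 = -3w(10w + 11a + 3x + 10) + (5a - 13x + 7)(10w + 11a + 3x + 10); both groups contain (10w + 11a + 3x + 10), giving -(3w - 5a + 13x - 7)(10w + 11a + 3x + 10).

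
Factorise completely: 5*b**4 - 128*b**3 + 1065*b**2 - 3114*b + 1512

(5*b - 3)*(b - 12)*(b - 6)*(b - 7)

Among the possible rational roots, b = 7 is a root, so (b - 7) divides it; the quotient is 5*b**3 - 93*b**2 + 414*b - 216.
Then b = 12 is a root, giving the factor (b - 12) and quotient 5*b**2 - 33*b + 18.
The remaining quadratic factors as (5*b - 3)(b - 6).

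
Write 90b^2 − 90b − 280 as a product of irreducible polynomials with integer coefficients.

10(3b + 4)(3b − 7)

Pull out the common factor 10, then factor the remaining trinomial.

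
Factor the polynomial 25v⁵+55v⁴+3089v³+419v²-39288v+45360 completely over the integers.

(5v-12)(5v-7)(v+4)(v²+2v+135)

By the rational root theorem, v = 7/5 is a root, so (5v-7) is a factor; dividing leaves 5v⁴+18v³+643v²+984v-6480.
Next, v = 12/5 is a root, so (5v-12) is a factor; dividing leaves v³+6v²+143v+540.
Then v = -4 is a root, giving the factor (v+4) and quotient v²+2v+135.
The quadratic v²+2v+135 has discriminant -536 < 0 and is irreducible over ℤ.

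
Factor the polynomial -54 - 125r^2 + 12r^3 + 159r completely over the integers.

(3r - 2)(4r - 3)(r - 9)

By the rational root theorem, r = 3/4 is a root, so (4r - 3) is a factor; dividing leaves 3r^2 - 29r + 18.
The remaining quadratic factors as (r - 9)(3r - 2).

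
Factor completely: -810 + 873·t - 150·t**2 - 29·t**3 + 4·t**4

Trying the rational-root candidates, t = 9 is a root, so (t - 9) divides it; the quotient is 4·t**3 + 7·t**2 - 87·t + 90.
Then t = -6 is a root, giving the factor (t + 6) and quotient 4·t**2 - 17·t + 15.
The remaining quadratic factors as (t - 3)(4·t - 5).

(4·t - 5)·(t + 6)·(t - 3)·(t - 9)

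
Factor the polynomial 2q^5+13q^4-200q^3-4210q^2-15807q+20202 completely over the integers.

Testing divisors of the constant over divisors of the leading coefficient, q = 14 is a root, so (q-14) is a factor; dividing leaves 2q^4+41q^3+374q^2+1026q-1443.
Next, q = -13/2 is a root, giving the factor (2q+13) and quotient q^3+14q^2+96q-111.
Continuing, q = 1 is a root, giving the factor (q-1) and quotient q^2+15q+111.
The quadratic q^2+15q+111 has discriminant -219 < 0 and is irreducible over ℤ.

(2q+13)(q-1)(q-14)(q^2+15q+111)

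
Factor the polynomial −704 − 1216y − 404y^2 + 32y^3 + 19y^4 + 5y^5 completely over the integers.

(5y + 4)(y + 2)(y − 4)(y^2 + 5y + 22)

Trying the rational-root candidates, y = 4 is a root, so (y − 4) divides it; the quotient is 5y^4 + 39y^3 + 188y^2 + 348y + 176.
Continuing, y = −4/5 is a root, so (5y + 4) divides it; the quotient is y^3 + 7y^2 + 32y + 44.
Then y = −2 is a root, giving the factor (y + 2) and quotient y^2 + 5y + 22.
The quadratic y^2 + 5y + 22 has discriminant −63 < 0 and is irreducible over ℤ.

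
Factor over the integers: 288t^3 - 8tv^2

Every term has a factor of 8t. Then 36t^2 - v^2 = (6t)² − (v)².

8t(6t + v)(6t - v)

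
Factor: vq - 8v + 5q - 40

(q - 8)(v + 5)

Group as (vq - 8v) + (5q - 40) = v(q - 8) + 5(q - 8).
Both groups share the factor (q - 8).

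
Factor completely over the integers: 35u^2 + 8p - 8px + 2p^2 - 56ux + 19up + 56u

(5u + 2p - 8x + 8)(7u + p)

Group: 5u(7u + p) + (2p - 8x + 8)(7u + p); both groups contain (7u + p).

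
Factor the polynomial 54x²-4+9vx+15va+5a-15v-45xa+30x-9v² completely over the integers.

Group: -3v(3v+6x-5a+4) + (9x-1)(3v+6x-5a+4); both groups contain (3v+6x-5a+4).

-(3v+6x-5a+4)(3v-9x+1)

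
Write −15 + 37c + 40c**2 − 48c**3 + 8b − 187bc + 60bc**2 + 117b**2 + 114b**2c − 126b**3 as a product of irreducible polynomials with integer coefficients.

−(3b − 3c + 1)(6b + 4c − 5)(7b − 4c − 3)

Group: 7b(−18b**2 + 6bc + 9b + 12c**2 − 19c + 5) + (−4c − 3)(−18b**2 + 6bc + 9b + 12c**2 − 19c + 5); both groups contain (−18b**2 + 6bc + 9b + 12c**2 − 19c + 5), so (7b − 4c − 3) is a factor with cofactor −18b**2 + 6bc + 9b + 12c**2 − 19c + 5.
The cofactor groups again: −18b**2 + 6bc + 9b + 12c**2 − 19c + 5 = −3b(6b + 4c − 5) + (3c − 1)(6b + 4c − 5); both groups contain (6b + 4c − 5), giving −(3b − 3c + 1)(6b + 4c − 5).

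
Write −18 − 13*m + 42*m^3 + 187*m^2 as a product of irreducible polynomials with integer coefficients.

(2*m + 9)*(3*m − 1)*(7*m + 2)

Trying the rational-root candidates, m = −9/2 is a root, giving the factor (2*m + 9) and quotient 21*m^2 − m − 2.
The remaining quadratic factors as (3*m − 1)(7*m + 2).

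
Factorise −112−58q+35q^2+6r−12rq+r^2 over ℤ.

(r−5q+14)(r−7q−8)

Group: r(r−7q−8) + (−5q+14)(r−7q−8); both groups contain (r−7q−8).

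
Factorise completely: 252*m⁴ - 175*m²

7*m²*(6*m + 5)*(6*m - 5)

Pull out the common factor 7*m²; 36*m² - 25 is a difference of squares.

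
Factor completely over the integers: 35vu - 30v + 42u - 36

(5v + 6)(7u - 6)

Group as (35vu - 30v) + (42u - 36) = 5v(7u - 6) + 6(7u - 6).
Both groups share the factor (7u - 6).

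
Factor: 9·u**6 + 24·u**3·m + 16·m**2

(3·u**3 + 4·m)**2

Recognize a perfect-square trinomial with the parts 3·u**3 and 4·m.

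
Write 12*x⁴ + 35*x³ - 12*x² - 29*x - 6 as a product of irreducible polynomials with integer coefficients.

(3*x + 2)*(4*x + 1)*(x + 3)*(x - 1)

Trying the rational-root candidates, x = -3 is a root, giving the factor (x + 3) and quotient 12*x³ - x² - 9*x - 2.
Then x = -2/3 is a root, so (3*x + 2) is a factor; dividing leaves 4*x² - 3*x - 1.
The remaining quadratic factors as (4*x + 1)(x - 1).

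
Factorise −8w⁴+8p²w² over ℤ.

8w²(p+w)(p−w)

Factor out 8w², leaving p²−w², which is a difference of two squares.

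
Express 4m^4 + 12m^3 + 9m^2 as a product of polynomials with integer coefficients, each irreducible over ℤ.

Every term has a factor of m^2; factoring it out leaves 4m^2 + 12m + 9.
Recognize a perfect-square trinomial with the parts 2m and 3.

m^2(2m + 3)^2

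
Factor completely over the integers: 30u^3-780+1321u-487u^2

Testing divisors of the constant over divisors of the leading coefficient, u = 12/5 is a root, giving the factor (5u-12) and quotient 6u^2-83u+65.
The remaining quadratic factors as (6u-5)(u-13).

(5u-12)(6u-5)(u-13)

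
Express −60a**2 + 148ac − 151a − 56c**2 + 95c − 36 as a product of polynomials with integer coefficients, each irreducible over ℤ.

−(15a − 7c + 4)(4a − 8c + 9)

Group: −15a(4a − 8c + 9) + (7c − 4)(4a − 8c + 9); both groups contain (4a − 8c + 9).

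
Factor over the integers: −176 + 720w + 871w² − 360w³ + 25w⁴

Among the possible rational roots, w = 1/5 is a root, so (5w − 1) is a factor; dividing leaves 5w³ − 71w² + 160w + 176.
Then w = −4/5 is a root, so (5w + 4) divides it; the quotient is w² − 15w + 44.
The remaining quadratic factors as (w − 11)(w − 4).

(5w + 4)(5w − 1)(w − 11)(w − 4)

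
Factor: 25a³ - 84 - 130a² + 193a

By the rational root theorem, a = 4/5 is a root, so (5a - 4) is a factor; dividing leaves 5a² - 22a + 21.
The remaining quadratic factors as (a - 3)(5a - 7).

(5a - 4)(5a - 7)(a - 3)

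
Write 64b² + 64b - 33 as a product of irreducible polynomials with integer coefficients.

(8b + 11)(8b - 3)

Need a pair with product 64·(-33) = -2112 and sum 64: that's 88 and -24.
Split the middle term: 64b² + 88b - 24b - 33 = 8b(8b + 11) - 3(8b + 11).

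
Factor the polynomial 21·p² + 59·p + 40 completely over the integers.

Need a pair with product 21·40 = 840 and sum 59: that's 35 and 24.
Split the middle term: 21·p² + 35·p + 24·p + 40 = 7·p·(3·p + 5) + 8·(3·p + 5).

(3·p + 5)·(7·p + 8)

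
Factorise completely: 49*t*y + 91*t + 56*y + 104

(7*t + 8)*(7*y + 13)

Group as (49*t*y + 91*t) + (56*y + 104) = 7*t*(7*y + 13) + 8*(7*y + 13).
Both groups share the factor (7*y + 13).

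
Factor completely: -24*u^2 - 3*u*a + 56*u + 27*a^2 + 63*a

-(3*u - 3*a - 7)*(8*u + 9*a)

Group: -8*u*(3*u - 3*a - 7) - 9*a*(3*u - 3*a - 7); both groups contain (3*u - 3*a - 7).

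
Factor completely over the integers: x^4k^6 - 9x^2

Factor out x^2 first: what remains is x^2k^6 - 9.
Recognize a difference of squares with the parts xk^3 and 3.

x^2(xk^3 + 3)(xk^3 - 3)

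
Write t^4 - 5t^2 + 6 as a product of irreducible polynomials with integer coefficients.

(t^2 - 2)(t^2 - 3)

Substitute u = t^2 to get a quadratic in u, then factor.
t^2 - 2 is irreducible over ℤ (2 is not a perfect square).
t^2 - 3 is irreducible over ℤ (3 is not a perfect square).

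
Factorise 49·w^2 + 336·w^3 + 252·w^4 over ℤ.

7·w^2·(6·w + 1)·(6·w + 7)

Pull out the common factor 7·w^2, then factor the remaining trinomial.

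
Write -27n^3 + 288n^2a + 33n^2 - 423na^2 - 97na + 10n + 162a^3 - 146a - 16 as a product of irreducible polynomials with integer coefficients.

Group: 9n(-3n^2 + 29na + n - 18a^2 + 16a + 2) + (-9a - 8)(-3n^2 + 29na + n - 18a^2 + 16a + 2); both groups contain (-3n^2 + 29na + n - 18a^2 + 16a + 2), so (9n - 9a - 8) is a factor with cofactor -3n^2 + 29na + n - 18a^2 + 16a + 2.
The cofactor groups again: -3n^2 + 29na + n - 18a^2 + 16a + 2 = -n(3n - 2a + 2) + (9a + 1)(3n - 2a + 2); both groups contain (3n - 2a + 2), giving -(n - 9a - 1)(3n - 2a + 2).

-(3n - 2a + 2)(9n - 9a - 8)(n - 9a - 1)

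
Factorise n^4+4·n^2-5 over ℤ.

(n+1)·(n-1)·(n^2+5)

Substitute u = n^2 to get a quadratic in u, then factor.
n^2+5 is irreducible over ℤ (always positive, so no real roots).
n^2-1 is a difference of squares.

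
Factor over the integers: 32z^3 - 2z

2z(4z + 1)(4z - 1)

Pull out the common factor 2z; 16z^2 - 1 is a difference of squares.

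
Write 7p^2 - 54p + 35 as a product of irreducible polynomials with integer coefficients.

Need a pair with product 7·35 = 245 and sum -54: that's -5 and -49.
Split the middle term: 7p^2 - 5p - 49p + 35 = p(7p - 5) - 7(7p - 5).

(7p - 5)(p - 7)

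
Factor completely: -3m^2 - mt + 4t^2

Group: -3m(m - t) - 4t(m - t); both groups contain (m - t).

-(3m + 4t)(m - t)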